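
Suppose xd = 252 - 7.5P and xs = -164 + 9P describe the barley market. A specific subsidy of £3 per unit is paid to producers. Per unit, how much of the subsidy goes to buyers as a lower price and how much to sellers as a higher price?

Buyers gain 18/11 per unit; sellers gain 15/11 per unit

Pre-subsidy: 252 - 7.5P = -164 + 9P gives P* = 832/33, x* = 692/11.
With the subsidy, sellers receive Ps = Pb + 3 for each unit, where Pb is the price buyers pay.
Supply in terms of Pb becomes xs = -164 + 9(Pb + 3) = -137 + 9Pb. Setting this equal to demand: 252 - 7.5Pb = -137 + 9Pb, so Pb = 778/33.
Sellers receive Ps = 778/33 + 3 = 877/33; x' = 252 − 7.5·(778/33) = 827/11.
Buyers' price falls by P* − Pb = 832/33 − 778/33 = 18/11; sellers' price rises by Ps − P* = 877/33 − 832/33 = 15/11.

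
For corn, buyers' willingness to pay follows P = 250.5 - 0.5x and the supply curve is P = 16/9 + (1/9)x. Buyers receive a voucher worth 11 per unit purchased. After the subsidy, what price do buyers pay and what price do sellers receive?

Buyers pay 38; sellers receive 49

Pre-subsidy: 250.5 - 0.5x = 16/9 + (1/9)x gives x* = 407 and P* = 47.
With the rebate, buyers effectively pay Pb = Ps − 11, where Ps is the price sellers receive.
On the curves, Pb = 250.5 - 0.5x and Ps = 16/9 + (1/9)x; the wedge Ps − Pb = 11 gives 16/9 + (1/9)x − (250.5 - 0.5x) = 11, so x' = 425.
Then Pb = 250.5 − 0.5·425 = 38 and Ps = 16/9 + (1/9)·425 = 49.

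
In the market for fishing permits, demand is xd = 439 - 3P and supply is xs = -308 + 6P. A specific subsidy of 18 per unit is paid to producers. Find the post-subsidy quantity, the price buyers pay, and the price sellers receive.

x' = 226; buyers pay 71; sellers receive 89

Pre-subsidy: 439 - 3P = -308 + 6P gives P* = 83, x* = 190.
With the subsidy, sellers receive Ps = Pb + 18 for each unit, where Pb is the price buyers pay.
Supply in terms of Pb becomes xs = -308 + 6(Pb + 18) = -200 + 6Pb. Setting this equal to demand: 439 - 3Pb = -200 + 6Pb, so Pb = 71.
Sellers receive Ps = 71 + 18 = 89; x' = 439 − 3·71 = 226.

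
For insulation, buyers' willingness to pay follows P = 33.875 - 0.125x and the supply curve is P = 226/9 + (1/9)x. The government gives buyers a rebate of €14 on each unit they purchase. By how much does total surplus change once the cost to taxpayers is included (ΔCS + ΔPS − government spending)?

Pre-subsidy: 33.875 - 0.125x = 226/9 + (1/9)x gives x* = 631/17 and P* = 497/17.
With the rebate, buyers effectively pay Pb = Ps − 14, where Ps is the price sellers receive.
On the curves, Pb = 33.875 - 0.125x and Ps = 226/9 + (1/9)x; the wedge Ps − Pb = 14 gives 226/9 + (1/9)x − (33.875 - 0.125x) = 14, so x' = 1639/17.
Then Pb = 33.875 − 0.125·(1639/17) = 371/17 and Ps = 226/9 + (1/9)·(1639/17) = 609/17.
ΔCS = ½(631/17 + 1639/17)(497/17 − 371/17) = 143010/289; ΔPS = ½(631/17 + 1639/17)(609/17 − 497/17) = 127120/289.
Government spending = 14 × 1639/17 = 22946/17.
Net change = 143010/289 + 127120/289 − 22946/17 = -7056/17. The loss equals the DWL triangle ½·14·1008/17.

Net change in total surplus = -7056/17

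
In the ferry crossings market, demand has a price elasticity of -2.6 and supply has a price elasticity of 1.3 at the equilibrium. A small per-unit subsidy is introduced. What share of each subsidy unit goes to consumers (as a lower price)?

For a small subsidy around the equilibrium, the benefit split depends on the relative slopes, which at a point are proportional to the elasticities.
Buyer share = εs/(εs + |εd|) = 1.3/(1.3 + 2.6) = 1/3; seller share = |εd|/(εs + |εd|) = 2/3.

Consumer share = 1/3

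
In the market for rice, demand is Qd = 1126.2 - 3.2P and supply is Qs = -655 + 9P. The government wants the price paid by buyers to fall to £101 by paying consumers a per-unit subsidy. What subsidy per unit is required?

At a buyer price of 101, quantity demanded is 1126.2 − 3.2·101 = 803.
Sellers supply 803 only when they receive Ps with -655 + 9·Ps = 803, i.e. Ps = 162.
s = Ps − Pb = 162 − 101 = 61.

Required subsidy s = £61 per unit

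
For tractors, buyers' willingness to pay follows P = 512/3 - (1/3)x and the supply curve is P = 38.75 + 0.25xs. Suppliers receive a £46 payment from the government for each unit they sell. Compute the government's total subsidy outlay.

Pre-subsidy: 512/3 - (1/3)x = 38.75 + 0.25x gives x* = 1583/7 and P* = 667/7.
With the subsidy, sellers receive Ps = Pb + 46 for each unit, where Pb is the price buyers pay.
On the curves, Pb = 512/3 - (1/3)x and Ps = 38.75 + 0.25x; the wedge Ps − Pb = 46 gives 38.75 + 0.25x − (512/3 - (1/3)x) = 46, so x' = 305.
Then Pb = 512/3 − (1/3)·305 = 69 and Ps = 38.75 + 0.25·305 = 115.
Government outlay = subsidy × quantity = 46 × 305 = 14030.

Government cost = £14030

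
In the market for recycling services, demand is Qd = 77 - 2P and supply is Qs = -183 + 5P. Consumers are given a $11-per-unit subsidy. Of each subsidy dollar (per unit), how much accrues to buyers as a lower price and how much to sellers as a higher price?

Pre-subsidy: 77 - 2P = -183 + 5P gives P* = 260/7, Q* = 19/7.
With the rebate, buyers effectively pay Pb = Ps − 11, where Ps is the price sellers receive.
Demand in terms of Ps becomes Qd = 77 − 2(Ps − 11) = 99 - 2Ps. Setting this equal to supply: 99 - 2Ps = -183 + 5Ps, so Ps = 282/7.
Buyers pay Pb = 282/7 − 11 = 205/7; Q' = -183 + 5·(282/7) = 129/7.
Buyers' price falls by P* − Pb = 260/7 − 205/7 = 55/7; sellers' price rises by Ps − P* = 282/7 − 260/7 = 22/7.

Buyers gain 55/7 per unit; sellers gain 22/7 per unit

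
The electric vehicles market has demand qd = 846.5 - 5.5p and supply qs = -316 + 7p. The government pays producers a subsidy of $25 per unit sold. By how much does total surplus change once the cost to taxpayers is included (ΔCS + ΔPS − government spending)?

Net change in total surplus = -$962.5

Pre-subsidy: 846.5 - 5.5p = -316 + 7p gives p* = 93, q* = 335.
With the subsidy, sellers receive ps = pb + 25 for each unit, where pb is the price buyers pay.
Supply in terms of pb becomes qs = -316 + 7(pb + 25) = -141 + 7pb. Setting this equal to demand: 846.5 - 5.5pb = -141 + 7pb, so pb = 79.
Sellers receive ps = 79 + 25 = 104; q' = 846.5 − 5.5·79 = 412.
ΔCS = ½(335 + 412)(93 − 79) = 5229; ΔPS = ½(335 + 412)(104 − 93) = 4108.5.
Government spending = 25 × 412 = 10300.
Net change = 5229 + 4108.5 − 10300 = -962.5. The loss equals the DWL triangle ½·25·77.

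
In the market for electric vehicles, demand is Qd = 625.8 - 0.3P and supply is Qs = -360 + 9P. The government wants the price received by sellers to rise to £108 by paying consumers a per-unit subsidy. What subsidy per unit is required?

Required subsidy s = £62 per unit

At a seller price of 108, quantity supplied is -360 + 9·108 = 612.
Buyers absorb 612 only when they pay Pb with 625.8 − 0.3·Pb = 612, i.e. Pb = 46.
s = Ps − Pb = 108 − 46 = 62.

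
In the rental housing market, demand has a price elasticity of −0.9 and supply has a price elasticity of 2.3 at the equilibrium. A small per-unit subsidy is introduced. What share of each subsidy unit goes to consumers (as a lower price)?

Consumer share = 0.71875

For a small subsidy around the equilibrium, the benefit split depends on the relative slopes, which at a point are proportional to the elasticities.
Buyer share = εs/(εs + |εd|) = 2.3/(2.3 + 0.9) = 0.71875; seller share = |εd|/(εs + |εd|) = 0.28125.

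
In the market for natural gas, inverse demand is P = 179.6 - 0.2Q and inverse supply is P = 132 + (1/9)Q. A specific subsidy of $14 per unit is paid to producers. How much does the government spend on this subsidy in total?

Pre-subsidy: 179.6 - 0.2Q = 132 + (1/9)Q gives Q* = 153 and P* = 149.
With the subsidy, sellers receive Ps = Pb + 14 for each unit, where Pb is the price buyers pay.
On the curves, Pb = 179.6 - 0.2Q and Ps = 132 + (1/9)Q; the wedge Ps − Pb = 14 gives 132 + (1/9)Q − (179.6 - 0.2Q) = 14, so Q' = 198.
Then Pb = 179.6 − 0.2·198 = 140 and Ps = 132 + (1/9)·198 = 154.
Government outlay = subsidy × quantity = 14 × 198 = 2772.

Government cost = $2772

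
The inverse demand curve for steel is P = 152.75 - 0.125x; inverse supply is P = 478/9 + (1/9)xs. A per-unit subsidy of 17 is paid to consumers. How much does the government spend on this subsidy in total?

Pre-subsidy: 152.75 - 0.125x = 478/9 + (1/9)x gives x* = 422 and P* = 100.
With the rebate, buyers effectively pay Pb = Ps − 17, where Ps is the price sellers receive.
On the curves, Pb = 152.75 - 0.125x and Ps = 478/9 + (1/9)x; the wedge Ps − Pb = 17 gives 478/9 + (1/9)x − (152.75 - 0.125x) = 17, so x' = 494.
Then Pb = 152.75 − 0.125·494 = 91 and Ps = 478/9 + (1/9)·494 = 108.
Government outlay = subsidy × quantity = 17 × 494 = 8398.

Government cost = 8398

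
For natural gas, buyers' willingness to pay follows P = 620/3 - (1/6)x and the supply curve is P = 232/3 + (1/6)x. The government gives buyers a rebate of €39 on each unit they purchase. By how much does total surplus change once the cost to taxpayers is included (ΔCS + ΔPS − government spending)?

Pre-subsidy: 620/3 - (1/6)x = 232/3 + (1/6)x gives x* = 388 and P* = 142.
With the rebate, buyers effectively pay Pb = Ps − 39, where Ps is the price sellers receive.
On the curves, Pb = 620/3 - (1/6)x and Ps = 232/3 + (1/6)x; the wedge Ps − Pb = 39 gives 232/3 + (1/6)x − (620/3 - (1/6)x) = 39, so x' = 505.
Then Pb = 620/3 − (1/6)·505 = 122.5 and Ps = 232/3 + (1/6)·505 = 161.5.
ΔCS = ½(388 + 505)(142 − 122.5) = 8706.75; ΔPS = ½(388 + 505)(161.5 − 142) = 8706.75.
Government spending = 39 × 505 = 19695.
Net change = 8706.75 + 8706.75 − 19695 = -2281.5. The loss equals the DWL triangle ½·39·117.

Net change in total surplus = -€2281.5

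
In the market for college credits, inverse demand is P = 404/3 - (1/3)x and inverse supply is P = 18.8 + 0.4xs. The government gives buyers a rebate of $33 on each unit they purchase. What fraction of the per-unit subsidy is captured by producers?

Producer share = 6/11

Pre-subsidy: 404/3 - (1/3)x = 18.8 + 0.4x gives x* = 158 and P* = 82.
With the rebate, buyers effectively pay Pb = Ps − 33, where Ps is the price sellers receive.
On the curves, Pb = 404/3 - (1/3)x and Ps = 18.8 + 0.4x; the wedge Ps − Pb = 33 gives 18.8 + 0.4x − (404/3 - (1/3)x) = 33, so x' = 203.
Then Pb = 404/3 − (1/3)·203 = 67 and Ps = 18.8 + 0.4·203 = 100.
Buyers' price falls by P* − Pb = 82 − 67 = 15; sellers' price rises by Ps − P* = 100 − 82 = 18.
So producers capture 18/33 = 6/11 of each unit of subsidy.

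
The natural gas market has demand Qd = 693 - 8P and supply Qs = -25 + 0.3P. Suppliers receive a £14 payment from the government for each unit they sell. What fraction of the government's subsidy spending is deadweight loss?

DWL / government spending = 168/415

Pre-subsidy: 693 - 8P = -25 + 0.3P gives P* = 7180/83, Q* = 79/83.
With the subsidy, sellers receive Ps = Pb + 14 for each unit, where Pb is the price buyers pay.
Supply in terms of Pb becomes Qs = -25 + 0.3(Pb + 14) = -20.8 + 0.3Pb. Setting this equal to demand: 693 - 8Pb = -20.8 + 0.3Pb, so Pb = 86.
Sellers receive Ps = 86 + 14 = 100; Q' = 693 − 8·86 = 5.
ΔCS = ½(79/83 + 5)(7180/83 − 86) = 10374/6889; ΔPS = ½(79/83 + 5)(100 − 7180/83) = 276640/6889.
Government spending = 14 × 5 = 70.
DWL = ½ × 14 × (5 − 79/83) = 2352/83; fraction = (2352/83) / 70 = 168/415.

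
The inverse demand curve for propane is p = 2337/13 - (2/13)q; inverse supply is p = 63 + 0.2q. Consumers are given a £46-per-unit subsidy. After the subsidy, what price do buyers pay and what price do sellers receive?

Buyers pay £109; sellers receive £155

Pre-subsidy: 2337/13 - (2/13)q = 63 + 0.2q gives q* = 330 and p* = 129.
With the rebate, buyers effectively pay pb = ps − 46, where ps is the price sellers receive.
On the curves, pb = 2337/13 - (2/13)q and ps = 63 + 0.2q; the wedge ps − pb = 46 gives 63 + 0.2q − (2337/13 - (2/13)q) = 46, so q' = 460.
Then pb = 2337/13 − (2/13)·460 = 109 and ps = 63 + 0.2·460 = 155.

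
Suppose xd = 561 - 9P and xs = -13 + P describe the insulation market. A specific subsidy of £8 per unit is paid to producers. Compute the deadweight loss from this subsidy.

Pre-subsidy: 561 - 9P = -13 + P gives P* = 57.4, x* = 44.4.
With the subsidy, sellers receive Ps = Pb + 8 for each unit, where Pb is the price buyers pay.
Supply in terms of Pb becomes xs = -13 + 1(Pb + 8) = -5 + Pb. Setting this equal to demand: 561 - 9Pb = -5 + Pb, so Pb = 56.6.
Sellers receive Ps = 56.6 + 8 = 64.6; x' = 561 − 9·56.6 = 51.6.
The subsidy expands output by 51.6 − 44.4 = 7.2 past the efficient level; on those units the gap between marginal cost and willingness to pay runs from 0 up to 8.
DWL = ½ × 8 × 7.2 = 28.8.

Deadweight loss = £28.8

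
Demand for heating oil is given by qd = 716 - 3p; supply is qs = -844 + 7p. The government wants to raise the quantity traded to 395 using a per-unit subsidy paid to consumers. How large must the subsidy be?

At q = 395, invert demand for the buyer price: pb = (716 − 395)/3 = 107; invert supply for the seller price: ps = (395 − (-844))/7 = 177.
The subsidy must fill the gap: s = ps − pb = 177 − 107 = 70.

Required subsidy s = 70 per unit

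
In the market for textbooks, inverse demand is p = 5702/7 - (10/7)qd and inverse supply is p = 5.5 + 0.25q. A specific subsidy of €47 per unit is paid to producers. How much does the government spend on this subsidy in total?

Pre-subsidy: 5702/7 - (10/7)q = 5.5 + 0.25q gives q* = 482 and p* = 126.
With the subsidy, sellers receive ps = pb + 47 for each unit, where pb is the price buyers pay.
On the curves, pb = 5702/7 - (10/7)q and ps = 5.5 + 0.25q; the wedge ps − pb = 47 gives 5.5 + 0.25q − (5702/7 - (10/7)q) = 47, so q' = 510.
Then pb = 5702/7 − (10/7)·510 = 86 and ps = 5.5 + 0.25·510 = 133.
Government outlay = subsidy × quantity = 47 × 510 = 23970.

Government cost = €23970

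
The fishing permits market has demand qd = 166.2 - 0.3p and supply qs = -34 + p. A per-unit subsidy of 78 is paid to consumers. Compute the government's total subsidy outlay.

Pre-subsidy: 166.2 - 0.3p = -34 + p gives p* = 154, q* = 120.
With the rebate, buyers effectively pay pb = ps − 78, where ps is the price sellers receive.
Demand in terms of ps becomes qd = 166.2 − 0.3(ps − 78) = 189.6 - 0.3ps. Setting this equal to supply: 189.6 - 0.3ps = -34 + ps, so ps = 172.
Buyers pay pb = 172 − 78 = 94; q' = -34 + 1·172 = 138.
Government outlay = subsidy × quantity = 78 × 138 = 10764.

Government cost = 10764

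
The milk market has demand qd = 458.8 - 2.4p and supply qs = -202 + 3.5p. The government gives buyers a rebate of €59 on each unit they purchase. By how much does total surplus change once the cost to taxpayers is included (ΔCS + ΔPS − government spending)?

Pre-subsidy: 458.8 - 2.4p = -202 + 3.5p gives p* = 112, q* = 190.
With the rebate, buyers effectively pay pb = ps − 59, where ps is the price sellers receive.
Demand in terms of ps becomes qd = 458.8 − 2.4(ps − 59) = 600.4 - 2.4ps. Setting this equal to supply: 600.4 - 2.4ps = -202 + 3.5ps, so ps = 136.
Buyers pay pb = 136 − 59 = 77; q' = -202 + 3.5·136 = 274.
ΔCS = ½(190 + 274)(112 − 77) = 8120; ΔPS = ½(190 + 274)(136 − 112) = 5568.
Government spending = 59 × 274 = 16166.
Net change = 8120 + 5568 − 16166 = -2478. The loss equals the DWL triangle ½·59·84.

Net change in total surplus = -€2478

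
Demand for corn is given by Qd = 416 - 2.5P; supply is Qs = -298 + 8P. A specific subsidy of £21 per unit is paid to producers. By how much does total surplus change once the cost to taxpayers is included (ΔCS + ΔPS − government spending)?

Net change in total surplus = -£420

Pre-subsidy: 416 - 2.5P = -298 + 8P gives P* = 68, Q* = 246.
With the subsidy, sellers receive Ps = Pb + 21 for each unit, where Pb is the price buyers pay.
Supply in terms of Pb becomes Qs = -298 + 8(Pb + 21) = -130 + 8Pb. Setting this equal to demand: 416 - 2.5Pb = -130 + 8Pb, so Pb = 52.
Sellers receive Ps = 52 + 21 = 73; Q' = 416 − 2.5·52 = 286.
ΔCS = ½(246 + 286)(68 − 52) = 4256; ΔPS = ½(246 + 286)(73 − 68) = 1330.
Government spending = 21 × 286 = 6006.
Net change = 4256 + 1330 − 6006 = -420. The loss equals the DWL triangle ½·21·40.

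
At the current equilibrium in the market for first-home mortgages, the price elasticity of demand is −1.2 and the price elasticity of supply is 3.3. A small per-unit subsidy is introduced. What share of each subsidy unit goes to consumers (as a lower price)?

For a small subsidy around the equilibrium, the benefit split depends on the relative slopes, which at a point are proportional to the elasticities.
Buyer share = εs/(εs + |εd|) = 3.3/(3.3 + 1.2) = 11/15; seller share = |εd|/(εs + |εd|) = 4/15.

Consumer share = 11/15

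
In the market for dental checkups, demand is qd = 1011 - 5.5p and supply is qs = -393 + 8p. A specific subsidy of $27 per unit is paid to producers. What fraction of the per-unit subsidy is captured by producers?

Pre-subsidy: 1011 - 5.5p = -393 + 8p gives p* = 104, q* = 439.
With the subsidy, sellers receive ps = pb + 27 for each unit, where pb is the price buyers pay.
Supply in terms of pb becomes qs = -393 + 8(pb + 27) = -177 + 8pb. Setting this equal to demand: 1011 - 5.5pb = -177 + 8pb, so pb = 88.
Sellers receive ps = 88 + 27 = 115; q' = 1011 − 5.5·88 = 527.
Buyers' price falls by p* − pb = 104 − 88 = 16; sellers' price rises by ps − p* = 115 − 104 = 11.
So producers capture 11/27 = 11/27 of each unit of subsidy.

Producer share = 11/27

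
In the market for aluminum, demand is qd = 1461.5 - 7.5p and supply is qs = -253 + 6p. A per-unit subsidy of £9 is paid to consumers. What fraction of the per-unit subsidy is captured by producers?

Pre-subsidy: 1461.5 - 7.5p = -253 + 6p gives p* = 127, q* = 509.
With the rebate, buyers effectively pay pb = ps − 9, where ps is the price sellers receive.
Demand in terms of ps becomes qd = 1461.5 − 7.5(ps − 9) = 1529 - 7.5ps. Setting this equal to supply: 1529 - 7.5ps = -253 + 6ps, so ps = 132.
Buyers pay pb = 132 − 9 = 123; q' = -253 + 6·132 = 539.
Buyers' price falls by p* − pb = 127 − 123 = 4; sellers' price rises by ps − p* = 132 − 127 = 5.
So producers capture 5/9 = 5/9 of each unit of subsidy.

Producer share = 5/9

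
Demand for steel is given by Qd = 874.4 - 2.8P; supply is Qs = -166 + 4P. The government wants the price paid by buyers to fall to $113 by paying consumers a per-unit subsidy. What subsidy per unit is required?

Required subsidy s = $68 per unit

At a buyer price of 113, quantity demanded is 874.4 − 2.8·113 = 558.
Sellers supply 558 only when they receive Ps with -166 + 4·Ps = 558, i.e. Ps = 181.
s = Ps − Pb = 181 − 113 = 68.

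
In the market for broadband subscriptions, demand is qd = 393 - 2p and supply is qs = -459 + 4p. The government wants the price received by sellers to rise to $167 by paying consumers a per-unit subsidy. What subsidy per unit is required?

Required subsidy s = $75 per unit

At a seller price of 167, quantity supplied is -459 + 4·167 = 209.
Buyers absorb 209 only when they pay pb with 393 − 2·pb = 209, i.e. pb = 92.
s = ps − pb = 167 − 92 = 75.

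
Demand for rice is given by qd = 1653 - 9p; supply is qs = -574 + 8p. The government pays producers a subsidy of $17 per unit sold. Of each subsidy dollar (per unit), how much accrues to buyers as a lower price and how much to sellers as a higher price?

Pre-subsidy: 1653 - 9p = -574 + 8p gives p* = 131, q* = 474.
With the subsidy, sellers receive ps = pb + 17 for each unit, where pb is the price buyers pay.
Supply in terms of pb becomes qs = -574 + 8(pb + 17) = -438 + 8pb. Setting this equal to demand: 1653 - 9pb = -438 + 8pb, so pb = 123.
Sellers receive ps = 123 + 17 = 140; q' = 1653 − 9·123 = 546.
Buyers' price falls by p* − pb = 131 − 123 = 8; sellers' price rises by ps − p* = 140 − 131 = 9.

Buyers gain $8 per unit; sellers gain $9 per unit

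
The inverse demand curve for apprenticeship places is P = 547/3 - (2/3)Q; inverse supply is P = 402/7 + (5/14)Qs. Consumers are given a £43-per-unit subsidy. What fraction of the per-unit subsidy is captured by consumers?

Consumer share = 28/43

Pre-subsidy: 547/3 - (2/3)Q = 402/7 + (5/14)Q gives Q* = 122 and P* = 101.
With the rebate, buyers effectively pay Pb = Ps − 43, where Ps is the price sellers receive.
On the curves, Pb = 547/3 - (2/3)Q and Ps = 402/7 + (5/14)Q; the wedge Ps − Pb = 43 gives 402/7 + (5/14)Q − (547/3 - (2/3)Q) = 43, so Q' = 164.
Then Pb = 547/3 − (2/3)·164 = 73 and Ps = 402/7 + (5/14)·164 = 116.
Buyers' price falls by P* − Pb = 101 − 73 = 28; sellers' price rises by Ps − P* = 116 − 101 = 15.
So consumers capture 28/43 = 28/43 of each unit of subsidy.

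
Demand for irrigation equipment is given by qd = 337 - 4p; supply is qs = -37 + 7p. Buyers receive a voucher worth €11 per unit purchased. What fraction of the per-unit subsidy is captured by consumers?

Consumer share = 7/11

Pre-subsidy: 337 - 4p = -37 + 7p gives p* = 34, q* = 201.
With the rebate, buyers effectively pay pb = ps − 11, where ps is the price sellers receive.
Demand in terms of ps becomes qd = 337 − 4(ps − 11) = 381 - 4ps. Setting this equal to supply: 381 - 4ps = -37 + 7ps, so ps = 38.
Buyers pay pb = 38 − 11 = 27; q' = -37 + 7·38 = 229.
Buyers' price falls by p* − pb = 34 − 27 = 7; sellers' price rises by ps − p* = 38 − 34 = 4.
So consumers capture 7/11 = 7/11 of each unit of subsidy.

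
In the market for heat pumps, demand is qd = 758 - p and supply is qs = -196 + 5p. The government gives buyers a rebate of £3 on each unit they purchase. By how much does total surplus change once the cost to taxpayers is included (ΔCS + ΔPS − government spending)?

Net change in total surplus = -£3.75

Pre-subsidy: 758 - p = -196 + 5p gives p* = 159, q* = 599.
With the rebate, buyers effectively pay pb = ps − 3, where ps is the price sellers receive.
Demand in terms of ps becomes qd = 758 − 1(ps − 3) = 761 - ps. Setting this equal to supply: 761 - ps = -196 + 5ps, so ps = 159.5.
Buyers pay pb = 159.5 − 3 = 156.5; q' = -196 + 5·159.5 = 601.5.
ΔCS = ½(599 + 601.5)(159 − 156.5) = 1500.625; ΔPS = ½(599 + 601.5)(159.5 − 159) = 300.125.
Government spending = 3 × 601.5 = 1804.5.
Net change = 1500.625 + 300.125 − 1804.5 = -3.75. The loss equals the DWL triangle ½·3·2.5.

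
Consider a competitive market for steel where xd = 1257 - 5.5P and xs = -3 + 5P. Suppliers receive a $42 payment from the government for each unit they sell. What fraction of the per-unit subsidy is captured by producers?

Pre-subsidy: 1257 - 5.5P = -3 + 5P gives P* = 120, x* = 597.
With the subsidy, sellers receive Ps = Pb + 42 for each unit, where Pb is the price buyers pay.
Supply in terms of Pb becomes xs = -3 + 5(Pb + 42) = 207 + 5Pb. Setting this equal to demand: 1257 - 5.5Pb = 207 + 5Pb, so Pb = 100.
Sellers receive Ps = 100 + 42 = 142; x' = 1257 − 5.5·100 = 707.
Buyers' price falls by P* − Pb = 120 − 100 = 20; sellers' price rises by Ps − P* = 142 − 120 = 22.
So producers capture 22/42 = 11/21 of each unit of subsidy.

Producer share = 11/21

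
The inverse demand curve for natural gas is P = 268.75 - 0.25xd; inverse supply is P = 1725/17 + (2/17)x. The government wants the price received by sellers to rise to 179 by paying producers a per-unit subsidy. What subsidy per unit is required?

At a seller price of 179, quantity supplied is -862.5 + 8.5·179 = 659.
Buyers absorb 659 only when they pay Pb = 268.75 − 0.25·659 = 104.
s = Ps − Pb = 179 − 104 = 75.

Required subsidy s = 75 per unit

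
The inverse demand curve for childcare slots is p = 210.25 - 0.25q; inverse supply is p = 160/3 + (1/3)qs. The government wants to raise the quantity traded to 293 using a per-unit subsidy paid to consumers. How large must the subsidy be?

At q = 293, from the demand curve buyers pay pb = 210.25 − 0.25·293 = 137; from the supply curve sellers need ps = 160/3 + (1/3)·293 = 151.
The subsidy must fill the gap: s = ps − pb = 151 − 137 = 14.

Required subsidy s = 14 per unit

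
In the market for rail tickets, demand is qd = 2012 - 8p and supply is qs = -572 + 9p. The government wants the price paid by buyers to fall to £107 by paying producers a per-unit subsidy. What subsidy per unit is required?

Required subsidy s = £85 per unit

At a buyer price of 107, quantity demanded is 2012 − 8·107 = 1156.
Sellers supply 1156 only when they receive ps with -572 + 9·ps = 1156, i.e. ps = 192.
s = ps − pb = 192 − 107 = 85.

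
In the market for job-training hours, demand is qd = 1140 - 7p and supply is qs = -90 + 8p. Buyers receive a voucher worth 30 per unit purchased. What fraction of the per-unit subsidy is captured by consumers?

Consumer share = 8/15

Pre-subsidy: 1140 - 7p = -90 + 8p gives p* = 82, q* = 566.
With the rebate, buyers effectively pay pb = ps − 30, where ps is the price sellers receive.
Demand in terms of ps becomes qd = 1140 − 7(ps − 30) = 1350 - 7ps. Setting this equal to supply: 1350 - 7ps = -90 + 8ps, so ps = 96.
Buyers pay pb = 96 − 30 = 66; q' = -90 + 8·96 = 678.
Buyers' price falls by p* − pb = 82 − 66 = 16; sellers' price rises by ps − p* = 96 − 82 = 14.
So consumers capture 16/30 = 8/15 of each unit of subsidy.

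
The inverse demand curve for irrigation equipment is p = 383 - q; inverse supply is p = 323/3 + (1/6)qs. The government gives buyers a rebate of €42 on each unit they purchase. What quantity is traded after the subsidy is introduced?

q' = 272

Pre-subsidy: 383 - q = 323/3 + (1/6)q gives q* = 236 and p* = 147.
With the rebate, buyers effectively pay pb = ps − 42, where ps is the price sellers receive.
On the curves, pb = 383 - q and ps = 323/3 + (1/6)q; the wedge ps − pb = 42 gives 323/3 + (1/6)q − (383 - q) = 42, so q' = 272.
Then pb = 383 − 1·272 = 111 and ps = 323/3 + (1/6)·272 = 153.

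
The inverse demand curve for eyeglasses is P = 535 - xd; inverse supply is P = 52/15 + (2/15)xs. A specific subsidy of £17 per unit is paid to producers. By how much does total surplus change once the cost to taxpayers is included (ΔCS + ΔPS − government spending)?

Pre-subsidy: 535 - x = 52/15 + (2/15)x gives x* = 469 and P* = 66.
With the subsidy, sellers receive Ps = Pb + 17 for each unit, where Pb is the price buyers pay.
On the curves, Pb = 535 - x and Ps = 52/15 + (2/15)x; the wedge Ps − Pb = 17 gives 52/15 + (2/15)x − (535 - x) = 17, so x' = 484.
Then Pb = 535 − 1·484 = 51 and Ps = 52/15 + (2/15)·484 = 68.
ΔCS = ½(469 + 484)(66 − 51) = 7147.5; ΔPS = ½(469 + 484)(68 − 66) = 953.
Government spending = 17 × 484 = 8228.
Net change = 7147.5 + 953 − 8228 = -127.5. The loss equals the DWL triangle ½·17·15.

Net change in total surplus = -£127.5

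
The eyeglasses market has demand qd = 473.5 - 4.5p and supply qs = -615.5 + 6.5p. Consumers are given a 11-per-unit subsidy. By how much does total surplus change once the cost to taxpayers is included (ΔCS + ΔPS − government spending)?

Pre-subsidy: 473.5 - 4.5p = -615.5 + 6.5p gives p* = 99, q* = 28.
With the rebate, buyers effectively pay pb = ps − 11, where ps is the price sellers receive.
Demand in terms of ps becomes qd = 473.5 − 4.5(ps − 11) = 523 - 4.5ps. Setting this equal to supply: 523 - 4.5ps = -615.5 + 6.5ps, so ps = 103.5.
Buyers pay pb = 103.5 − 11 = 92.5; q' = -615.5 + 6.5·103.5 = 57.25.
ΔCS = ½(28 + 57.25)(99 − 92.5) = 277.0625; ΔPS = ½(28 + 57.25)(103.5 − 99) = 191.8125.
Government spending = 11 × 57.25 = 629.75.
Net change = 277.0625 + 191.8125 − 629.75 = -160.875. The loss equals the DWL triangle ½·11·29.25.

Net change in total surplus = -160.875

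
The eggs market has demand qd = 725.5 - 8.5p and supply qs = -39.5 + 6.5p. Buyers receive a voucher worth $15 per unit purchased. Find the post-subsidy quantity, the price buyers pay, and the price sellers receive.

Pre-subsidy: 725.5 - 8.5p = -39.5 + 6.5p gives p* = 51, q* = 292.
With the rebate, buyers effectively pay pb = ps − 15, where ps is the price sellers receive.
Demand in terms of ps becomes qd = 725.5 − 8.5(ps − 15) = 853 - 8.5ps. Setting this equal to supply: 853 - 8.5ps = -39.5 + 6.5ps, so ps = 59.5.
Buyers pay pb = 59.5 − 15 = 44.5; q' = -39.5 + 6.5·59.5 = 347.25.

q' = 347.25; buyers pay $44.5; sellers receive $59.5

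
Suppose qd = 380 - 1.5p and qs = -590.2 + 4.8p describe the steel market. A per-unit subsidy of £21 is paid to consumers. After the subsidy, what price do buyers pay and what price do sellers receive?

Buyers pay £138; sellers receive £159

Pre-subsidy: 380 - 1.5p = -590.2 + 4.8p gives p* = 154, q* = 149.
With the rebate, buyers effectively pay pb = ps − 21, where ps is the price sellers receive.
Demand in terms of ps becomes qd = 380 − 1.5(ps − 21) = 411.5 - 1.5ps. Setting this equal to supply: 411.5 - 1.5ps = -590.2 + 4.8ps, so ps = 159.
Buyers pay pb = 159 − 21 = 138; q' = -590.2 + 4.8·159 = 173.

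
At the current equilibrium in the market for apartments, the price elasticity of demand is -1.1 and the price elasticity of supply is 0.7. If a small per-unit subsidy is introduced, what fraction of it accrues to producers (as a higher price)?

Producer share = 11/18

For a small subsidy around the equilibrium, the benefit split depends on the relative slopes, which at a point are proportional to the elasticities.
Buyer share = εs/(εs + |εd|) = 0.7/(0.7 + 1.1) = 7/18; seller share = |εd|/(εs + |εd|) = 11/18.
So producers capture 11/18 of the subsidy.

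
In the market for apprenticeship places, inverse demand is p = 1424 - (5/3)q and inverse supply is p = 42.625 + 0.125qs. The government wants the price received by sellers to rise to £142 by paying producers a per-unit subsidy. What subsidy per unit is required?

At a seller price of 142, quantity supplied is -341 + 8·142 = 795.
Buyers absorb 795 only when they pay pb = 1424 − (5/3)·795 = 99.
s = ps − pb = 142 − 99 = 43.

Required subsidy s = £43 per unit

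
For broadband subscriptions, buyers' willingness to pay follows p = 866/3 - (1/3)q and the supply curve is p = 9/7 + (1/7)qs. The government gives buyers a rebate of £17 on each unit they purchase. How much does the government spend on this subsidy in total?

Pre-subsidy: 866/3 - (1/3)q = 9/7 + (1/7)q gives q* = 603.5 and p* = 87.5.
With the rebate, buyers effectively pay pb = ps − 17, where ps is the price sellers receive.
On the curves, pb = 866/3 - (1/3)q and ps = 9/7 + (1/7)q; the wedge ps − pb = 17 gives 9/7 + (1/7)q − (866/3 - (1/3)q) = 17, so q' = 639.2.
Then pb = 866/3 − (1/3)·639.2 = 75.6 and ps = 9/7 + (1/7)·639.2 = 92.6.
Government outlay = subsidy × quantity = 17 × 639.2 = 10866.4.

Government cost = £10866.4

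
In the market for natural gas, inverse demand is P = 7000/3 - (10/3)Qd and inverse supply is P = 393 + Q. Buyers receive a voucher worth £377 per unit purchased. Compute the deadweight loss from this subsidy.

Deadweight loss = £16399.5

Pre-subsidy: 7000/3 - (10/3)Q = 393 + Q gives Q* = 5821/13 and P* = 10930/13.
With the rebate, buyers effectively pay Pb = Ps − 377, where Ps is the price sellers receive.
On the curves, Pb = 7000/3 - (10/3)Q and Ps = 393 + Q; the wedge Ps − Pb = 377 gives 393 + Q − (7000/3 - (10/3)Q) = 377, so Q' = 6952/13.
Then Pb = 7000/3 − (10/3)·(6952/13) = 7160/13 and Ps = 393 + 1·(6952/13) = 12061/13.
The subsidy expands output by 6952/13 − 5821/13 = 87 past the efficient level; on those units the gap between marginal cost and willingness to pay runs from 0 up to 377.
DWL = ½ × 377 × 87 = 16399.5.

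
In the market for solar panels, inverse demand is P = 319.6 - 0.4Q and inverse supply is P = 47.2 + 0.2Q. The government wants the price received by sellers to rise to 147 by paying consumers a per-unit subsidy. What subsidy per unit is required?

Required subsidy s = 27 per unit

At a seller price of 147, quantity supplied is -236 + 5·147 = 499.
Buyers absorb 499 only when they pay Pb = 319.6 − 0.4·499 = 120.
s = Ps − Pb = 147 − 120 = 27.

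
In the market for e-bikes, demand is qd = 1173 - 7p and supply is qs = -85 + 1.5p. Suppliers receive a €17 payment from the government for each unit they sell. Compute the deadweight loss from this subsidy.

Deadweight loss = €178.5

Pre-subsidy: 1173 - 7p = -85 + 1.5p gives p* = 148, q* = 137.
With the subsidy, sellers receive ps = pb + 17 for each unit, where pb is the price buyers pay.
Supply in terms of pb becomes qs = -85 + 1.5(pb + 17) = -59.5 + 1.5pb. Setting this equal to demand: 1173 - 7pb = -59.5 + 1.5pb, so pb = 145.
Sellers receive ps = 145 + 17 = 162; q' = 1173 − 7·145 = 158.
The subsidy expands output by 158 − 137 = 21 past the efficient level; on those units the gap between marginal cost and willingness to pay runs from 0 up to 17.
DWL = ½ × 17 × 21 = 178.5.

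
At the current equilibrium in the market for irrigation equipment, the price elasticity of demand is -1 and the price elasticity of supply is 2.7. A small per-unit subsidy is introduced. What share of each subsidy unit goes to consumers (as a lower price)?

For a small subsidy around the equilibrium, the benefit split depends on the relative slopes, which at a point are proportional to the elasticities.
Buyer share = εs/(εs + |εd|) = 2.7/(2.7 + 1) = 27/37; seller share = |εd|/(εs + |εd|) = 10/37.

Consumer share = 27/37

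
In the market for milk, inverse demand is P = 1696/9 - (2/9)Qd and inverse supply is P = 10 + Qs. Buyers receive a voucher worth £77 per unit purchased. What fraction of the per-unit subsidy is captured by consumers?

Consumer share = 2/11

Pre-subsidy: 1696/9 - (2/9)Q = 10 + Q gives Q* = 146 and P* = 156.
With the rebate, buyers effectively pay Pb = Ps − 77, where Ps is the price sellers receive.
On the curves, Pb = 1696/9 - (2/9)Q and Ps = 10 + Q; the wedge Ps − Pb = 77 gives 10 + Q − (1696/9 - (2/9)Q) = 77, so Q' = 209.
Then Pb = 1696/9 − (2/9)·209 = 142 and Ps = 10 + 1·209 = 219.
Buyers' price falls by P* − Pb = 156 − 142 = 14; sellers' price rises by Ps − P* = 219 − 156 = 63.
So consumers capture 14/77 = 2/11 of each unit of subsidy.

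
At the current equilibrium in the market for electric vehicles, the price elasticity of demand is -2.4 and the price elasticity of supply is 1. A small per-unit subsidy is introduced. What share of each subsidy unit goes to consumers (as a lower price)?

Consumer share = 5/17

For a small subsidy around the equilibrium, the benefit split depends on the relative slopes, which at a point are proportional to the elasticities.
Buyer share = εs/(εs + |εd|) = 1/(1 + 2.4) = 5/17; seller share = |εd|/(εs + |εd|) = 12/17.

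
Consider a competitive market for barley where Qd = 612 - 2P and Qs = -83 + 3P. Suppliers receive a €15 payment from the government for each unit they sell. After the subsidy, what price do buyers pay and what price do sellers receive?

Buyers pay €130; sellers receive €145

Pre-subsidy: 612 - 2P = -83 + 3P gives P* = 139, Q* = 334.
With the subsidy, sellers receive Ps = Pb + 15 for each unit, where Pb is the price buyers pay.
Supply in terms of Pb becomes Qs = -83 + 3(Pb + 15) = -38 + 3Pb. Setting this equal to demand: 612 - 2Pb = -38 + 3Pb, so Pb = 130.
Sellers receive Ps = 130 + 15 = 145; Q' = 612 − 2·130 = 352.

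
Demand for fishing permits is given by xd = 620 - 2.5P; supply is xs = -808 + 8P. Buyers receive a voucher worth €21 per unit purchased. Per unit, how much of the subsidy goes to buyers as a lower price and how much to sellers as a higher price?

Pre-subsidy: 620 - 2.5P = -808 + 8P gives P* = 136, x* = 280.
With the rebate, buyers effectively pay Pb = Ps − 21, where Ps is the price sellers receive.
Demand in terms of Ps becomes xd = 620 − 2.5(Ps − 21) = 672.5 - 2.5Ps. Setting this equal to supply: 672.5 - 2.5Ps = -808 + 8Ps, so Ps = 141.
Buyers pay Pb = 141 − 21 = 120; x' = -808 + 8·141 = 320.
Buyers' price falls by P* − Pb = 136 − 120 = 16; sellers' price rises by Ps − P* = 141 − 136 = 5.

Buyers gain €16 per unit; sellers gain €5 per unit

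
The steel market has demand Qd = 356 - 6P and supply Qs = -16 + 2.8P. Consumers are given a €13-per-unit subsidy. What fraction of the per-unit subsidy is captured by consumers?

Pre-subsidy: 356 - 6P = -16 + 2.8P gives P* = 465/11, Q* = 1126/11.
With the rebate, buyers effectively pay Pb = Ps − 13, where Ps is the price sellers receive.
Demand in terms of Ps becomes Qd = 356 − 6(Ps − 13) = 434 - 6Ps. Setting this equal to supply: 434 - 6Ps = -16 + 2.8Ps, so Ps = 1125/22.
Buyers pay Pb = 1125/22 − 13 = 839/22; Q' = -16 + 2.8·(1125/22) = 1399/11.
Buyers' price falls by P* − Pb = 465/11 − 839/22 = 91/22; sellers' price rises by Ps − P* = 1125/22 − 465/11 = 195/22.
So consumers capture (91/22)/13 = 7/22 of each unit of subsidy.

Consumer share = 7/22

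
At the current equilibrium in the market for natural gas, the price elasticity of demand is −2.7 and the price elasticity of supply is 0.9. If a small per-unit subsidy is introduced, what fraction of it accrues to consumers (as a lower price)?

For a small subsidy around the equilibrium, the benefit split depends on the relative slopes, which at a point are proportional to the elasticities.
Buyer share = εs/(εs + |εd|) = 0.9/(0.9 + 2.7) = 0.25; seller share = |εd|/(εs + |εd|) = 0.75.

Consumer share = 0.25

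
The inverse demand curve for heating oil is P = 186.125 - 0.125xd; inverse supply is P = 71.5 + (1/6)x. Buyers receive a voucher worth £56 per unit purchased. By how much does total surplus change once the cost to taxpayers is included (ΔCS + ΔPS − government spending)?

Net change in total surplus = -£5376

Pre-subsidy: 186.125 - 0.125x = 71.5 + (1/6)x gives x* = 393 and P* = 137.
With the rebate, buyers effectively pay Pb = Ps − 56, where Ps is the price sellers receive.
On the curves, Pb = 186.125 - 0.125x and Ps = 71.5 + (1/6)x; the wedge Ps − Pb = 56 gives 71.5 + (1/6)x − (186.125 - 0.125x) = 56, so x' = 585.
Then Pb = 186.125 − 0.125·585 = 113 and Ps = 71.5 + (1/6)·585 = 169.
ΔCS = ½(393 + 585)(137 − 113) = 11736; ΔPS = ½(393 + 585)(169 − 137) = 15648.
Government spending = 56 × 585 = 32760.
Net change = 11736 + 15648 − 32760 = -5376. The loss equals the DWL triangle ½·56·192.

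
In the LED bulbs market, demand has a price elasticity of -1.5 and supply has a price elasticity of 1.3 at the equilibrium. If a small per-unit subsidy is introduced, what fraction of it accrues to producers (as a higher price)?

Producer share = 15/28

For a small subsidy around the equilibrium, the benefit split depends on the relative slopes, which at a point are proportional to the elasticities.
Buyer share = εs/(εs + |εd|) = 1.3/(1.3 + 1.5) = 13/28; seller share = |εd|/(εs + |εd|) = 15/28.
So producers capture 15/28 of the subsidy.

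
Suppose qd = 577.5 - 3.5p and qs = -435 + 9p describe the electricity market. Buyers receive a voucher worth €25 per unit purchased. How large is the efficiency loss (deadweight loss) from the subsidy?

Pre-subsidy: 577.5 - 3.5p = -435 + 9p gives p* = 81, q* = 294.
With the rebate, buyers effectively pay pb = ps − 25, where ps is the price sellers receive.
Demand in terms of ps becomes qd = 577.5 − 3.5(ps − 25) = 665 - 3.5ps. Setting this equal to supply: 665 - 3.5ps = -435 + 9ps, so ps = 88.
Buyers pay pb = 88 − 25 = 63; q' = -435 + 9·88 = 357.
The subsidy expands output by 357 − 294 = 63 past the efficient level; on those units the gap between marginal cost and willingness to pay runs from 0 up to 25.
DWL = ½ × 25 × 63 = 787.5.

Deadweight loss = €787.5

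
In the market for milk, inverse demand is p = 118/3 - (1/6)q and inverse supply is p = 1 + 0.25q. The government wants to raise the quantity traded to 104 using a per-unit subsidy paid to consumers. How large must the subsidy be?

Required subsidy s = 5 per unit

At q = 104, from the demand curve buyers pay pb = 118/3 − (1/6)·104 = 22; from the supply curve sellers need ps = 1 + 0.25·104 = 27.
The subsidy must fill the gap: s = ps − pb = 27 − 22 = 5.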